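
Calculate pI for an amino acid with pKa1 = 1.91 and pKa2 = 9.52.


pI = (pKa1 + pKa2) / 2
pI = (1.91 + 9.52) / 2
pI = 5.715

5.715


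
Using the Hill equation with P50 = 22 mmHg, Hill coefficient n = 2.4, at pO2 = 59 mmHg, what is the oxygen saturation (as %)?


Y = pO2^n / (P50^n + pO2^n)
Y = 59^2.4 / (22^2.4 + 59^2.4)
Y = 91.43%

91.43%


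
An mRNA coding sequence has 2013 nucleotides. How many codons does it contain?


codons = nucleotides / 3
codons = 2013 / 3 = 671

671


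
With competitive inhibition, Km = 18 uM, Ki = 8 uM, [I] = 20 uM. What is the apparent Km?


Km_app = Km * (1 + [I]/Ki)
Km_app = 18 * (1 + 20/8)
Km_app = 63.0 uM

63.0 uM


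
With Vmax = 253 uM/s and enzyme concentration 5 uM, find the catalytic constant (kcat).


kcat = Vmax / [E]t
kcat = 253 / 5
kcat = 50.6 s^-1

50.6 s^-1


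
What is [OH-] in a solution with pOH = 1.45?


[OH-] = 10^(-pOH)
[OH-] = 10^(-1.45)
[OH-] = 0.0355 M

0.0355 M


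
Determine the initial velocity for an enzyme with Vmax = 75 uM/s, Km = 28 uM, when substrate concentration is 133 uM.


v = Vmax * [S] / (Km + [S])
v = 75 * 133 / (28 + 133)
v = 61.9565 uM/s

61.9565 uM/s


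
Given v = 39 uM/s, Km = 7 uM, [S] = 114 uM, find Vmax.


Vmax = v * (Km + [S]) / [S]
Vmax = 39 * (7 + 114) / 114
Vmax = 41.3947 uM/s

41.3947 uM/s


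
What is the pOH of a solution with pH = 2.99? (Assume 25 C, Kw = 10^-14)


pOH = 14 - pH
pOH = 14 - 2.99
pOH = 11.01

11.01


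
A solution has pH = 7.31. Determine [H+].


[H+] = 10^(-pH)
[H+] = 10^(-7.31)
[H+] = 4.898e-08 M

4.898e-08 M


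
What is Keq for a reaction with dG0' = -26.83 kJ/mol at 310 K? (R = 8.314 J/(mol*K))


Keq = exp(-dG0 * 1000 / (R * T))
Keq = exp(-(-26.83) * 1000 / (8.314 * 310))
Keq = 33188.4616

33188.4616


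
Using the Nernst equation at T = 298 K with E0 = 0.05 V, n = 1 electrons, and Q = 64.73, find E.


E = E0 - (RT/nF) * ln(Q)
E = 0.05 - (8.314 * 298 / (1 * 96485)) * ln(64.73)
E = -0.0571 V

-0.0571 V


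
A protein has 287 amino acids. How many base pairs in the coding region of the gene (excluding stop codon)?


Each amino acid = 1 codon = 3 bp
bp = 287 * 3 = 861 bp

861 bp


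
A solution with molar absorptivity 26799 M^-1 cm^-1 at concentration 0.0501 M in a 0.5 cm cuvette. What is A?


A = epsilon * c * l
A = 26799 * 0.0501 * 0.5
A = 671.3149

671.3149


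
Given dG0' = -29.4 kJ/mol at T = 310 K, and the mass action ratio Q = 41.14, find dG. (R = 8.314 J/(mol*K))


dG = dG0' + RT * ln(Q) / 1000
dG = -29.4 + 8.314 * 310 * ln(41.14) / 1000
dG = -19.8201 kJ/mol

-19.8201 kJ/mol


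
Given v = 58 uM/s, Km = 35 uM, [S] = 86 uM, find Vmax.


Vmax = v * (Km + [S]) / [S]
Vmax = 58 * (35 + 86) / 86
Vmax = 81.6047 uM/s

81.6047 uM/s


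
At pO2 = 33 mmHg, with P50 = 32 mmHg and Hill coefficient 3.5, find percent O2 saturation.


Y = pO2^n / (P50^n + pO2^n)
Y = 33^3.5 / (32^3.5 + 33^3.5)
Y = 52.69%

52.69%


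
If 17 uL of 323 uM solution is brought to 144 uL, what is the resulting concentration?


C2 = C1 * V1 / V2
C2 = 323 * 17 / 144
C2 = 38.1319 uM

38.1319 uM


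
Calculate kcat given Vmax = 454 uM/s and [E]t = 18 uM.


kcat = Vmax / [E]t
kcat = 454 / 18
kcat = 25.2222 s^-1

25.2222 s^-1


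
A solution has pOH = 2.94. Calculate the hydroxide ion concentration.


[OH-] = 10^(-pOH)
[OH-] = 10^(-2.94)
[OH-] = 0.0011 M

0.0011 M


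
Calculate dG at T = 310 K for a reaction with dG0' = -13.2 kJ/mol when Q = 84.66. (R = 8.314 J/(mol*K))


dG = dG0' + RT * ln(Q) / 1000
dG = -13.2 + 8.314 * 310 * ln(84.66) / 1000
dG = -1.7601 kJ/mol

-1.7601 kJ/mol


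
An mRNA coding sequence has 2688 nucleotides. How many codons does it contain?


codons = nucleotides / 3
codons = 2688 / 3 = 896

896


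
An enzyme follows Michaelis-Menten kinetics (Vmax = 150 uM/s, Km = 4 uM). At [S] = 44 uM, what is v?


v = Vmax * [S] / (Km + [S])
v = 150 * 44 / (4 + 44)
v = 137.5 uM/s

137.5 uM/s


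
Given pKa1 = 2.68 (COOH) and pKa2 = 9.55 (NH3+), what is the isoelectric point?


pI = (pKa1 + pKa2) / 2
pI = (2.68 + 9.55) / 2
pI = 6.115

6.115


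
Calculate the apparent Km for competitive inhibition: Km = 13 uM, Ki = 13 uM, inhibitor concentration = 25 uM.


Km_app = Km * (1 + [I]/Ki)
Km_app = 13 * (1 + 25/13)
Km_app = 38.0 uM

38.0 uM


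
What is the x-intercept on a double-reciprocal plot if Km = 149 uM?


x-intercept = -1/Km
= -1/149
= -0.0067 1/uM

-0.0067 1/uM


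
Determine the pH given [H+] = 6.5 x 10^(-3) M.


pH = -log10([H+])
pH = -log10(6.5 x 10^(-3))
pH = 2.1871

2.1871


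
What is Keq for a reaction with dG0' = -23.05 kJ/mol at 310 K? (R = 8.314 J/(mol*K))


Keq = exp(-dG0 * 1000 / (R * T))
Keq = exp(-(-23.05) * 1000 / (8.314 * 310))
Keq = 7656.6449

7656.6449


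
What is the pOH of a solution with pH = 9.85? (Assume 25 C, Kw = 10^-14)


pOH = 14 - pH
pOH = 14 - 9.85
pOH = 4.15

4.15


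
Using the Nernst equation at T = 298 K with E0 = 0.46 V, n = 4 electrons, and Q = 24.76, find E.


E = E0 - (RT/nF) * ln(Q)
E = 0.46 - (8.314 * 298 / (4 * 96485)) * ln(24.76)
E = 0.4394 V

0.4394 V


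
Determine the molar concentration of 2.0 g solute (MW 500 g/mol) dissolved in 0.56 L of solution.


C = (mass / MW) / volume
C = (2.0 / 500) / 0.56
C = 0.0071 M

0.0071 M


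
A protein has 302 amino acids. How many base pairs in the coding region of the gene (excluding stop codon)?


Each amino acid = 1 codon = 3 bp
bp = 302 * 3 = 906 bp

906 bp


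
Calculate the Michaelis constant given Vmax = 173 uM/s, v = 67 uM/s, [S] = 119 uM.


Km = [S] * (Vmax - v) / v
Km = 119 * (173 - 67) / 67
Km = 188.2687 uM

188.2687 uM


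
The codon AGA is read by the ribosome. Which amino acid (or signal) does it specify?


Standard genetic code lookup.
Codon AGA -> Arg

Arg


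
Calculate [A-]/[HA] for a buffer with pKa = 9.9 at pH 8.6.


[A-]/[HA] = 10^(pH - pKa)
= 10^(8.6 - 9.9)
= 0.0501

0.0501


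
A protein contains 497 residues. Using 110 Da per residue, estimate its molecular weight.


MW = n_residues * 110 Da
MW = 497 * 110
MW = 54670 Da

54670 Da


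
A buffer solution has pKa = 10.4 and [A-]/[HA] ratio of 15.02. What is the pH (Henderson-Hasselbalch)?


pH = pKa + log10([A-]/[HA])
pH = 10.4 + log10(15.02)
pH = 11.5767

11.5767


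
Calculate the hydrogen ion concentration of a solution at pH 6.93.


[H+] = 10^(-pH)
[H+] = 10^(-6.93)
[H+] = 1.175e-07 M

1.175e-07 M


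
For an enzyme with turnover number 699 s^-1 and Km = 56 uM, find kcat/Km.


Catalytic efficiency = kcat / Km
= 699 / 56
= 12.4821 uM^-1*s^-1

12.4821 uM^-1*s^-1


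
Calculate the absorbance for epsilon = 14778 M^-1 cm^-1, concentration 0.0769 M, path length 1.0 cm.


A = epsilon * c * l
A = 14778 * 0.0769 * 1.0
A = 1136.4282

1136.4282


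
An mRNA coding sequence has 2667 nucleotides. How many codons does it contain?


codons = nucleotides / 3
codons = 2667 / 3 = 889

889


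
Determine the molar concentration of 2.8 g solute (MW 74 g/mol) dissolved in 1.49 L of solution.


C = (mass / MW) / volume
C = (2.8 / 74) / 1.49
C = 0.0254 M

0.0254 M


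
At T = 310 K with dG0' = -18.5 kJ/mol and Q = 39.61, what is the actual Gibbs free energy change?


dG = dG0' + RT * ln(Q) / 1000
dG = -18.5 + 8.314 * 310 * ln(39.61) / 1000
dG = -9.0178 kJ/mol

-9.0178 kJ/mol


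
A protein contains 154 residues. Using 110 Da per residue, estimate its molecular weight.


MW = n_residues * 110 Da
MW = 154 * 110
MW = 16940 Da

16940 Da


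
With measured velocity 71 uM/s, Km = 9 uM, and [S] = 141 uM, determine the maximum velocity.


Vmax = v * (Km + [S]) / [S]
Vmax = 71 * (9 + 141) / 141
Vmax = 75.5319 uM/s

75.5319 uM/s


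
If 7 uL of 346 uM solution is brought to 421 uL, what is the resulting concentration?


C2 = C1 * V1 / V2
C2 = 346 * 7 / 421
C2 = 5.753 uM

5.753 uM


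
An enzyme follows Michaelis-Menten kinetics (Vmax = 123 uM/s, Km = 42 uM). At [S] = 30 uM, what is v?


v = Vmax * [S] / (Km + [S])
v = 123 * 30 / (42 + 30)
v = 51.25 uM/s

51.25 uM/s


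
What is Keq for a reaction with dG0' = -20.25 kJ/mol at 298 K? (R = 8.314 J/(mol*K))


Keq = exp(-dG0 * 1000 / (R * T))
Keq = exp(-(-20.25) * 1000 / (8.314 * 298))
Keq = 3545.1102

3545.1102


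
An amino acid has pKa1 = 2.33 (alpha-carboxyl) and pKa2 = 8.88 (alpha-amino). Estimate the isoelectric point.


pI = (pKa1 + pKa2) / 2
pI = (2.33 + 8.88) / 2
pI = 5.605

5.605


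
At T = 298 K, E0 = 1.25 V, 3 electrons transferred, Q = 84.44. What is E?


E = E0 - (RT/nF) * ln(Q)
E = 1.25 - (8.314 * 298 / (3 * 96485)) * ln(84.44)
E = 1.212 V

1.212 V


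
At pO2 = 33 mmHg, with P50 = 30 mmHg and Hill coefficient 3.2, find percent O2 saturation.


Y = pO2^n / (P50^n + pO2^n)
Y = 33^3.2 / (30^3.2 + 33^3.2)
Y = 57.57%

57.57%


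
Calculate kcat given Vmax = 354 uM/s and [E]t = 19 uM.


kcat = Vmax / [E]t
kcat = 354 / 19
kcat = 18.6316 s^-1

18.6316 s^-1


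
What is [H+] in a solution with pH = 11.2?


[H+] = 10^(-pH)
[H+] = 10^(-11.2)
[H+] = 6.310e-12 M

6.310e-12 M


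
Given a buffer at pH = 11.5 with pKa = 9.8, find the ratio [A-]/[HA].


[A-]/[HA] = 10^(pH - pKa)
= 10^(11.5 - 9.8)
= 50.1187

50.1187


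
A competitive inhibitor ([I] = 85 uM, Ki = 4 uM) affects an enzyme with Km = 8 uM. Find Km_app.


Km_app = Km * (1 + [I]/Ki)
Km_app = 8 * (1 + 85/4)
Km_app = 178.0 uM

178.0 uM


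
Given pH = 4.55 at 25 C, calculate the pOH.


pOH = 14 - pH
pOH = 14 - 4.55
pOH = 9.45

9.45


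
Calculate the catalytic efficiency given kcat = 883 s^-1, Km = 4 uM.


Catalytic efficiency = kcat / Km
= 883 / 4
= 220.75 uM^-1*s^-1

220.75 uM^-1*s^-1


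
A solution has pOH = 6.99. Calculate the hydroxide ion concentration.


[OH-] = 10^(-pOH)
[OH-] = 10^(-6.99)
[OH-] = 1.023e-07 M

1.023e-07 M


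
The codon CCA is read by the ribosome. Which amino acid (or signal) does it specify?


Standard genetic code lookup.
Codon CCA -> Pro

Pro


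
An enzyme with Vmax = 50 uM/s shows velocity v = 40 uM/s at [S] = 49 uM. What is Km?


Km = [S] * (Vmax - v) / v
Km = 49 * (50 - 40) / 40
Km = 12.25 uM

12.25 uM


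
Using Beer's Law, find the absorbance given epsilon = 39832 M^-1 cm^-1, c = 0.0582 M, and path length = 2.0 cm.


A = epsilon * c * l
A = 39832 * 0.0582 * 2.0
A = 4636.4448

4636.4448


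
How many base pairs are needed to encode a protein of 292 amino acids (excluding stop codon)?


Each amino acid = 1 codon = 3 bp
bp = 292 * 3 = 876 bp

876 bp


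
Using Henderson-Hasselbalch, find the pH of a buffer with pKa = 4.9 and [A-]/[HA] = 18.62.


pH = pKa + log10([A-]/[HA])
pH = 4.9 + log10(18.62)
pH = 6.17

6.17


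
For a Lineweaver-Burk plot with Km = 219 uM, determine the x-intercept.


x-intercept = -1/Km
= -1/219
= -0.0046 1/uM

-0.0046 1/uM


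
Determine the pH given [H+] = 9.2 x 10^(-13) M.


pH = -log10([H+])
pH = -log10(9.2 x 10^(-13))
pH = 12.0362

12.0362


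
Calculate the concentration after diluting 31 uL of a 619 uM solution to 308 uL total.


C2 = C1 * V1 / V2
C2 = 619 * 31 / 308
C2 = 62.3019 uM

62.3019 uM


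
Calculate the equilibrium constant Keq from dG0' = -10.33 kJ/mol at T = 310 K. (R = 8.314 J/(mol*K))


Keq = exp(-dG0 * 1000 / (R * T))
Keq = exp(-(-10.33) * 1000 / (8.314 * 310))
Keq = 55.0371

55.0371


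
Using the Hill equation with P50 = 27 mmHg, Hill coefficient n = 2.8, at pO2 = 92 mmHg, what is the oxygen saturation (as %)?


Y = pO2^n / (P50^n + pO2^n)
Y = 92^2.8 / (27^2.8 + 92^2.8)
Y = 96.87%

96.87%


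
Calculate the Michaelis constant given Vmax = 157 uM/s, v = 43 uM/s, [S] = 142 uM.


Km = [S] * (Vmax - v) / v
Km = 142 * (157 - 43) / 43
Km = 376.4651 uM

376.4651 uM


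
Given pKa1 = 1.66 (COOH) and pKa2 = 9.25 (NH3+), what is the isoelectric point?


pI = (pKa1 + pKa2) / 2
pI = (1.66 + 9.25) / 2
pI = 5.455

5.455


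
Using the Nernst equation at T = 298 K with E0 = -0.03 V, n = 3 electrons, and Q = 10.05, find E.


E = E0 - (RT/nF) * ln(Q)
E = -0.03 - (8.314 * 298 / (3 * 96485)) * ln(10.05)
E = -0.0498 V

-0.0498 V


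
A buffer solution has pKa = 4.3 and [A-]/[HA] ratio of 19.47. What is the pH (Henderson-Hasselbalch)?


pH = pKa + log10([A-]/[HA])
pH = 4.3 + log10(19.47)
pH = 5.5894

5.5894


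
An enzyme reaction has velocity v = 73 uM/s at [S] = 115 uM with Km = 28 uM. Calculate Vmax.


Vmax = v * (Km + [S]) / [S]
Vmax = 73 * (28 + 115) / 115
Vmax = 90.7739 uM/s

90.7739 uM/s


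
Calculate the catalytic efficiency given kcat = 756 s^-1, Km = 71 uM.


Catalytic efficiency = kcat / Km
= 756 / 71
= 10.6479 uM^-1*s^-1

10.6479 uM^-1*s^-1


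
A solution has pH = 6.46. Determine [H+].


[H+] = 10^(-pH)
[H+] = 10^(-6.46)
[H+] = 3.467e-07 M

3.467e-07 M


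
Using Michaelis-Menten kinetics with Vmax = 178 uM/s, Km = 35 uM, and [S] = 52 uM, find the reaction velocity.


v = Vmax * [S] / (Km + [S])
v = 178 * 52 / (35 + 52)
v = 106.3908 uM/s

106.3908 uM/s


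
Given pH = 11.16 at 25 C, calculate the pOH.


pOH = 14 - pH
pOH = 14 - 11.16
pOH = 2.84

2.84


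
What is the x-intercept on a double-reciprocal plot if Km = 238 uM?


x-intercept = -1/Km
= -1/238
= -0.0042 1/uM

-0.0042 1/uM


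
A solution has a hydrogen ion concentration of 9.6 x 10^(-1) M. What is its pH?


pH = -log10([H+])
pH = -log10(9.6 x 10^(-1))
pH = 0.0177

0.0177


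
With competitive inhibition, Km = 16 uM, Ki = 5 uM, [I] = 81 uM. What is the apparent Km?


Km_app = Km * (1 + [I]/Ki)
Km_app = 16 * (1 + 81/5)
Km_app = 275.2 uM

275.2 uM


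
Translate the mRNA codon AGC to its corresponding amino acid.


Standard genetic code lookup.
Codon AGC -> Ser

Ser


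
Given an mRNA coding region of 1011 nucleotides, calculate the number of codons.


codons = nucleotides / 3
codons = 1011 / 3 = 337

337


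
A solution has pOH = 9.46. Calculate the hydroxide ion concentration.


[OH-] = 10^(-pOH)
[OH-] = 10^(-9.46)
[OH-] = 3.467e-10 M

3.467e-10 M


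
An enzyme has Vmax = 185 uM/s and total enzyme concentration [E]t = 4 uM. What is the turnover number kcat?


kcat = Vmax / [E]t
kcat = 185 / 4
kcat = 46.25 s^-1

46.25 s^-1


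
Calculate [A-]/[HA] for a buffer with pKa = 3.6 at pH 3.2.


[A-]/[HA] = 10^(pH - pKa)
= 10^(3.2 - 3.6)
= 0.3981

0.3981


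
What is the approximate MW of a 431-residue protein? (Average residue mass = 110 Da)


MW = n_residues * 110 Da
MW = 431 * 110
MW = 47410 Da

47410 Da


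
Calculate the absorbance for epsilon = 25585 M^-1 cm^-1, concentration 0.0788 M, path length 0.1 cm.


A = epsilon * c * l
A = 25585 * 0.0788 * 0.1
A = 201.6098

201.6098


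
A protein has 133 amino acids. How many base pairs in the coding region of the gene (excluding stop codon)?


Each amino acid = 1 codon = 3 bp
bp = 133 * 3 = 399 bp

399 bp


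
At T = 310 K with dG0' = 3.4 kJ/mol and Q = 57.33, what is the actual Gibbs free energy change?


dG = dG0' + RT * ln(Q) / 1000
dG = 3.4 + 8.314 * 310 * ln(57.33) / 1000
dG = 13.8352 kJ/mol

13.8352 kJ/mol


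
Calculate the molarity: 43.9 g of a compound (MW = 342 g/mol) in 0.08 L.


C = (mass / MW) / volume
C = (43.9 / 342) / 0.08
C = 1.6045 M

1.6045 M


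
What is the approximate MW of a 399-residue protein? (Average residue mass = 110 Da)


MW = n_residues * 110 Da
MW = 399 * 110
MW = 43890 Da

43890 Da


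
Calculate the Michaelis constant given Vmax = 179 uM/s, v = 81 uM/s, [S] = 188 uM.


Km = [S] * (Vmax - v) / v
Km = 188 * (179 - 81) / 81
Km = 227.4568 uM

227.4568 uM


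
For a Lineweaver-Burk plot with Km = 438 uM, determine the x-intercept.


x-intercept = -1/Km
= -1/438
= -0.0023 1/uM

-0.0023 1/uM


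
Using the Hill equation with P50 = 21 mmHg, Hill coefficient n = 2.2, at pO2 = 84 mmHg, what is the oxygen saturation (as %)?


Y = pO2^n / (P50^n + pO2^n)
Y = 84^2.2 / (21^2.2 + 84^2.2)
Y = 95.48%

95.48%


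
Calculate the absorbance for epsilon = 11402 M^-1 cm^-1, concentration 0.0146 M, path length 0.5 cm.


A = epsilon * c * l
A = 11402 * 0.0146 * 0.5
A = 83.2346

83.2346


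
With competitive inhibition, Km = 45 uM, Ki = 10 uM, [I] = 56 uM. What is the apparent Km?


Km_app = Km * (1 + [I]/Ki)
Km_app = 45 * (1 + 56/10)
Km_app = 297.0 uM

297.0 uM


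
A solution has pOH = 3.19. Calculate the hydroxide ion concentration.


[OH-] = 10^(-pOH)
[OH-] = 10^(-3.19)
[OH-] = 6.457e-04 M

6.457e-04 M


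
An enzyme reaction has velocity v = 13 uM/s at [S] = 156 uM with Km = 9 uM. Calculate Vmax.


Vmax = v * (Km + [S]) / [S]
Vmax = 13 * (9 + 156) / 156
Vmax = 13.75 uM/s

13.75 uM/s


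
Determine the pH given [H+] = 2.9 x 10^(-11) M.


pH = -log10([H+])
pH = -log10(2.9 x 10^(-11))
pH = 10.5376

10.5376


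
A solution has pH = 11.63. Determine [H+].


[H+] = 10^(-pH)
[H+] = 10^(-11.63)
[H+] = 2.344e-12 M

2.344e-12 M


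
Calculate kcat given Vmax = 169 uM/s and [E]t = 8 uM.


kcat = Vmax / [E]t
kcat = 169 / 8
kcat = 21.125 s^-1

21.125 s^-1


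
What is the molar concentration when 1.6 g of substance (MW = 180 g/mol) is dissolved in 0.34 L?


C = (mass / MW) / volume
C = (1.6 / 180) / 0.34
C = 0.0261 M

0.0261 M


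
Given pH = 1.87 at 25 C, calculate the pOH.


pOH = 14 - pH
pOH = 14 - 1.87
pOH = 12.13

12.13


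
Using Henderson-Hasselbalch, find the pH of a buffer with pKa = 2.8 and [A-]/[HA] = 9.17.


pH = pKa + log10([A-]/[HA])
pH = 2.8 + log10(9.17)
pH = 3.7624

3.7624


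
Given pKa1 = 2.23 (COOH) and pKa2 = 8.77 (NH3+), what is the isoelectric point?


pI = (pKa1 + pKa2) / 2
pI = (2.23 + 8.77) / 2
pI = 5.5

5.5


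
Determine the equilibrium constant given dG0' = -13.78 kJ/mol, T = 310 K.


Keq = exp(-dG0 * 1000 / (R * T))
Keq = exp(-(-13.78) * 1000 / (8.314 * 310))
Keq = 209.893

209.893


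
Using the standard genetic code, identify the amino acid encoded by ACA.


Standard genetic code lookup.
Codon ACA -> Thr

Thr


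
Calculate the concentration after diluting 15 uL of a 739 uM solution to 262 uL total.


C2 = C1 * V1 / V2
C2 = 739 * 15 / 262
C2 = 42.3092 uM

42.3092 uM


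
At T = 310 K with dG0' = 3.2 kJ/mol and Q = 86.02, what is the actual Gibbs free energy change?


dG = dG0' + RT * ln(Q) / 1000
dG = 3.2 + 8.314 * 310 * ln(86.02) / 1000
dG = 14.681 kJ/mol

14.681 kJ/mol


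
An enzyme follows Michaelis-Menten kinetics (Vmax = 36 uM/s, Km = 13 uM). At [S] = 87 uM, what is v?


v = Vmax * [S] / (Km + [S])
v = 36 * 87 / (13 + 87)
v = 31.32 uM/s

31.32 uM/s


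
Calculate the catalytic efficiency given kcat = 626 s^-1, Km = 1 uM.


Catalytic efficiency = kcat / Km
= 626 / 1
= 626.0 uM^-1*s^-1

626.0 uM^-1*s^-1


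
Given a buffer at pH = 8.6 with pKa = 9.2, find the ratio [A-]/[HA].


[A-]/[HA] = 10^(pH - pKa)
= 10^(8.6 - 9.2)
= 0.2512

0.2512


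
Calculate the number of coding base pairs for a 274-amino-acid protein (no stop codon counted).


Each amino acid = 1 codon = 3 bp
bp = 274 * 3 = 822 bp

822 bp


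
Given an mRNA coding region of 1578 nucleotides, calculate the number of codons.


codons = nucleotides / 3
codons = 1578 / 3 = 526

526


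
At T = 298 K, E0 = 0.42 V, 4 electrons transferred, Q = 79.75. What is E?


E = E0 - (RT/nF) * ln(Q)
E = 0.42 - (8.314 * 298 / (4 * 96485)) * ln(79.75)
E = 0.3919 V

0.3919 V


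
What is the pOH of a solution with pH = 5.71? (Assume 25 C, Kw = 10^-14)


pOH = 14 - pH
pOH = 14 - 5.71
pOH = 8.29

8.29


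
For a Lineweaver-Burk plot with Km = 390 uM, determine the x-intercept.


x-intercept = -1/Km
= -1/390
= -0.0026 1/uM

-0.0026 1/uM


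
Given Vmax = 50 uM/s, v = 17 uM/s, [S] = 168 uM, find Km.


Km = [S] * (Vmax - v) / v
Km = 168 * (50 - 17) / 17
Km = 326.1176 uM

326.1176 uM


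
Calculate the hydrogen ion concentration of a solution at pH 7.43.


[H+] = 10^(-pH)
[H+] = 10^(-7.43)
[H+] = 3.715e-08 M

3.715e-08 M


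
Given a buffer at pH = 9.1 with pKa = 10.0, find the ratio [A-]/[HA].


[A-]/[HA] = 10^(pH - pKa)
= 10^(9.1 - 10.0)
= 0.1259

0.1259


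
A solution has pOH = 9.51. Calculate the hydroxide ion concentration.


[OH-] = 10^(-pOH)
[OH-] = 10^(-9.51)
[OH-] = 3.090e-10 M

3.090e-10 M


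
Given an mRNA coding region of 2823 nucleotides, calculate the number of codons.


codons = nucleotides / 3
codons = 2823 / 3 = 941

941


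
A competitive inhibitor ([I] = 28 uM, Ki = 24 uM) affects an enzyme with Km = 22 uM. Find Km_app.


Km_app = Km * (1 + [I]/Ki)
Km_app = 22 * (1 + 28/24)
Km_app = 47.6667 uM

47.6667 uM


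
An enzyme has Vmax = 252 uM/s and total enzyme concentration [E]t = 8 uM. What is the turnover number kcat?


kcat = Vmax / [E]t
kcat = 252 / 8
kcat = 31.5 s^-1

31.5 s^-1


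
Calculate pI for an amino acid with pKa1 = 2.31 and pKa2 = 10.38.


pI = (pKa1 + pKa2) / 2
pI = (2.31 + 10.38) / 2
pI = 6.345

6.345


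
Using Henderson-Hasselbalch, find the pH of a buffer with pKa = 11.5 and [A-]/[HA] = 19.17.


pH = pKa + log10([A-]/[HA])
pH = 11.5 + log10(19.17)
pH = 12.7826

12.7826


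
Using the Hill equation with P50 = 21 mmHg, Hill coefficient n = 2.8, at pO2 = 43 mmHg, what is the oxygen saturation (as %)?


Y = pO2^n / (P50^n + pO2^n)
Y = 43^2.8 / (21^2.8 + 43^2.8)
Y = 88.15%

88.15%


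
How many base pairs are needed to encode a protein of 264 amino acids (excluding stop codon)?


Each amino acid = 1 codon = 3 bp
bp = 264 * 3 = 792 bp

792 bp


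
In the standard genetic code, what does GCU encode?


Standard genetic code lookup.
Codon GCU -> Ala

Ala


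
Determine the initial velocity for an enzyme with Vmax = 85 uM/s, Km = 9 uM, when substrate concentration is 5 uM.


v = Vmax * [S] / (Km + [S])
v = 85 * 5 / (9 + 5)
v = 30.3571 uM/s

30.3571 uM/s


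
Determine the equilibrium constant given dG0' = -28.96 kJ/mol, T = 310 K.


Keq = exp(-dG0 * 1000 / (R * T))
Keq = exp(-(-28.96) * 1000 / (8.314 * 310))
Keq = 75840.7486

75840.7486


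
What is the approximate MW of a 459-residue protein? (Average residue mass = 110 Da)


MW = n_residues * 110 Da
MW = 459 * 110
MW = 50490 Da

50490 Da


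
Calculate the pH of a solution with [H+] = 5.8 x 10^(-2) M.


pH = -log10([H+])
pH = -log10(5.8 x 10^(-2))
pH = 1.2366

1.2366


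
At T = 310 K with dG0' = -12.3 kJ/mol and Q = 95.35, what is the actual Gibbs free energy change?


dG = dG0' + RT * ln(Q) / 1000
dG = -12.3 + 8.314 * 310 * ln(95.35) / 1000
dG = -0.5536 kJ/mol

-0.5536 kJ/mol


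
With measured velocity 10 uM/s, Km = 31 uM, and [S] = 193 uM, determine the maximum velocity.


Vmax = v * (Km + [S]) / [S]
Vmax = 10 * (31 + 193) / 193
Vmax = 11.6062 uM/s

11.6062 uM/s


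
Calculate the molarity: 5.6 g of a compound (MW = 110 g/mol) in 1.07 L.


C = (mass / MW) / volume
C = (5.6 / 110) / 1.07
C = 0.0476 M

0.0476 M


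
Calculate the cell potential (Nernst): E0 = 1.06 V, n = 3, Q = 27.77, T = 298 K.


E = E0 - (RT/nF) * ln(Q)
E = 1.06 - (8.314 * 298 / (3 * 96485)) * ln(27.77)
E = 1.0315 V

1.0315 V


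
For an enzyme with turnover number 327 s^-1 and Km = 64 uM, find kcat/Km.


Catalytic efficiency = kcat / Km
= 327 / 64
= 5.1094 uM^-1*s^-1

5.1094 uM^-1*s^-1


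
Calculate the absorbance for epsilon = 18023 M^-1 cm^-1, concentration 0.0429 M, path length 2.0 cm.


A = epsilon * c * l
A = 18023 * 0.0429 * 2.0
A = 1546.3734

1546.3734


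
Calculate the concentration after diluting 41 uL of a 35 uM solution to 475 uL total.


C2 = C1 * V1 / V2
C2 = 35 * 41 / 475
C2 = 3.0211 uM

3.0211 uM


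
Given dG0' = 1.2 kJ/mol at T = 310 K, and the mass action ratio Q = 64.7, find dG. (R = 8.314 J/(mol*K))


dG = dG0' + RT * ln(Q) / 1000
dG = 1.2 + 8.314 * 310 * ln(64.7) / 1000
dG = 11.9469 kJ/mol

11.9469 kJ/mol


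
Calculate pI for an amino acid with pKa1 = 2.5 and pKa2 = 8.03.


pI = (pKa1 + pKa2) / 2
pI = (2.5 + 8.03) / 2
pI = 5.265

5.265


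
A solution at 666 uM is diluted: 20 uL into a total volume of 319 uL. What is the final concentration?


C2 = C1 * V1 / V2
C2 = 666 * 20 / 319
C2 = 41.7555 uM

41.7555 uM


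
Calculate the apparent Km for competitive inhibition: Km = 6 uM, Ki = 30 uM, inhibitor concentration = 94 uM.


Km_app = Km * (1 + [I]/Ki)
Km_app = 6 * (1 + 94/30)
Km_app = 24.8 uM

24.8 uM


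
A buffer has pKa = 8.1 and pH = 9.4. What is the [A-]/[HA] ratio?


[A-]/[HA] = 10^(pH - pKa)
= 10^(9.4 - 8.1)
= 19.9526

19.9526


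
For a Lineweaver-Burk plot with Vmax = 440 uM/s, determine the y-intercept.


y-intercept = 1/Vmax
= 1/440
= 0.0023 s/uM

0.0023 s/uM


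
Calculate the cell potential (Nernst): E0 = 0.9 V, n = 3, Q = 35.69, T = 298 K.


E = E0 - (RT/nF) * ln(Q)
E = 0.9 - (8.314 * 298 / (3 * 96485)) * ln(35.69)
E = 0.8694 V

0.8694 V


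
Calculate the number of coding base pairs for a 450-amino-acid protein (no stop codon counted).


Each amino acid = 1 codon = 3 bp
bp = 450 * 3 = 1350 bp

1350 bp


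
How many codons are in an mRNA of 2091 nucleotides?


codons = nucleotides / 3
codons = 2091 / 3 = 697

697


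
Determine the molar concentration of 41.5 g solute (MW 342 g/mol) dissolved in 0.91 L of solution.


C = (mass / MW) / volume
C = (41.5 / 342) / 0.91
C = 0.1333 M

0.1333 M


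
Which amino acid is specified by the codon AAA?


Standard genetic code lookup.
Codon AAA -> Lys

Lys


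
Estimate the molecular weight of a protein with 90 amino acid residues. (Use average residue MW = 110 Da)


MW = n_residues * 110 Da
MW = 90 * 110
MW = 9900 Da

9900 Da


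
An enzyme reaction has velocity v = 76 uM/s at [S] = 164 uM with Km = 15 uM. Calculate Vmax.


Vmax = v * (Km + [S]) / [S]
Vmax = 76 * (15 + 164) / 164
Vmax = 82.9512 uM/s

82.9512 uM/s


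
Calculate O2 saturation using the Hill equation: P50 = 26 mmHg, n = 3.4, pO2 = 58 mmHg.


Y = pO2^n / (P50^n + pO2^n)
Y = 58^3.4 / (26^3.4 + 58^3.4)
Y = 93.87%

93.87%


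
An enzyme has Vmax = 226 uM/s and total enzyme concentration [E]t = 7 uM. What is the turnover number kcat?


kcat = Vmax / [E]t
kcat = 226 / 7
kcat = 32.2857 s^-1

32.2857 s^-1


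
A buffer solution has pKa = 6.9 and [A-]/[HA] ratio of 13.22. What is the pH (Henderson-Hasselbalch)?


pH = pKa + log10([A-]/[HA])
pH = 6.9 + log10(13.22)
pH = 8.0212

8.0212


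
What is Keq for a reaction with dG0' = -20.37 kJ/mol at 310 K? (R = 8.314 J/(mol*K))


Keq = exp(-dG0 * 1000 / (R * T))
Keq = exp(-(-20.37) * 1000 / (8.314 * 310))
Keq = 2706.7323

2706.7323


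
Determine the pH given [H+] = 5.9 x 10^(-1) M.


pH = -log10([H+])
pH = -log10(5.9 x 10^(-1))
pH = 0.2291

0.2291


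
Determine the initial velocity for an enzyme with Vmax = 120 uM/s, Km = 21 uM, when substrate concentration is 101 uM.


v = Vmax * [S] / (Km + [S])
v = 120 * 101 / (21 + 101)
v = 99.3443 uM/s

99.3443 uM/s


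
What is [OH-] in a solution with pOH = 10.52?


[OH-] = 10^(-pOH)
[OH-] = 10^(-10.52)
[OH-] = 3.020e-11 M

3.020e-11 M


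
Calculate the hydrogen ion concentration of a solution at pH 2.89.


[H+] = 10^(-pH)
[H+] = 10^(-2.89)
[H+] = 0.0013 M

0.0013 M


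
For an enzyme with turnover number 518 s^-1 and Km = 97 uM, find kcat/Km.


Catalytic efficiency = kcat / Km
= 518 / 97
= 5.3402 uM^-1*s^-1

5.3402 uM^-1*s^-1


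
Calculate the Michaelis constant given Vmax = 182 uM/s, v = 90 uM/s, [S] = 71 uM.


Km = [S] * (Vmax - v) / v
Km = 71 * (182 - 90) / 90
Km = 72.5778 uM

72.5778 uM


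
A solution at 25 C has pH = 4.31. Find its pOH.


pOH = 14 - pH
pOH = 14 - 4.31
pOH = 9.69

9.69


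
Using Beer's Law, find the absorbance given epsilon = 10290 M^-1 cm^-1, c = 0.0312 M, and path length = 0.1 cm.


A = epsilon * c * l
A = 10290 * 0.0312 * 0.1
A = 32.1048

32.1048


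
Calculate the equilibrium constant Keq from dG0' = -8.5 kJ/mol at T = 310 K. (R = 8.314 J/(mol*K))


Keq = exp(-dG0 * 1000 / (R * T))
Keq = exp(-(-8.5) * 1000 / (8.314 * 310))
Keq = 27.0578

27.0578


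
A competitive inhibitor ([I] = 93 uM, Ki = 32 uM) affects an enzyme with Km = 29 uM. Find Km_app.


Km_app = Km * (1 + [I]/Ki)
Km_app = 29 * (1 + 93/32)
Km_app = 113.2812 uM

113.2812 uM


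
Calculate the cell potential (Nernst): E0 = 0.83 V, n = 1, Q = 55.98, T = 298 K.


E = E0 - (RT/nF) * ln(Q)
E = 0.83 - (8.314 * 298 / (1 * 96485)) * ln(55.98)
E = 0.7266 V

0.7266 V


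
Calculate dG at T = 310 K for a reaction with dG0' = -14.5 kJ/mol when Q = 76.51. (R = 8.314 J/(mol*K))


dG = dG0' + RT * ln(Q) / 1000
dG = -14.5 + 8.314 * 310 * ln(76.51) / 1000
dG = -3.321 kJ/mol

-3.321 kJ/mol


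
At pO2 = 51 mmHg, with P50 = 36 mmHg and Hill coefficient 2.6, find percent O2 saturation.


Y = pO2^n / (P50^n + pO2^n)
Y = 51^2.6 / (36^2.6 + 51^2.6)
Y = 71.21%

71.21%


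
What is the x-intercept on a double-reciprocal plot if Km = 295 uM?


x-intercept = -1/Km
= -1/295
= -0.0034 1/uM

-0.0034 1/uM


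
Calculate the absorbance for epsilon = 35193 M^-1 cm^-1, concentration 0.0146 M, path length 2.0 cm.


A = epsilon * c * l
A = 35193 * 0.0146 * 2.0
A = 1027.6356

1027.6356


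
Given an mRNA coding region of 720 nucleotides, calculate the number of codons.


codons = nucleotides / 3
codons = 720 / 3 = 240

240


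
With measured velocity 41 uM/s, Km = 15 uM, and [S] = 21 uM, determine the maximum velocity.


Vmax = v * (Km + [S]) / [S]
Vmax = 41 * (15 + 21) / 21
Vmax = 70.2857 uM/s

70.2857 uM/s


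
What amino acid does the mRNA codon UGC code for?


Standard genetic code lookup.
Codon UGC -> Cys

Cys


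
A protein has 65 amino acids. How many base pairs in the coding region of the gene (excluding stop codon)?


Each amino acid = 1 codon = 3 bp
bp = 65 * 3 = 195 bp

195 bp


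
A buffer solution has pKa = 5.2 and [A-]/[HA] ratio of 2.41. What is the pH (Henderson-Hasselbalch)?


pH = pKa + log10([A-]/[HA])
pH = 5.2 + log10(2.41)
pH = 5.582

5.582


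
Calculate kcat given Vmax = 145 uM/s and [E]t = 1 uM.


kcat = Vmax / [E]t
kcat = 145 / 1
kcat = 145.0 s^-1

145.0 s^-1


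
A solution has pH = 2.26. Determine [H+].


[H+] = 10^(-pH)
[H+] = 10^(-2.26)
[H+] = 0.0055 M

0.0055 M


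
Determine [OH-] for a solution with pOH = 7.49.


[OH-] = 10^(-pOH)
[OH-] = 10^(-7.49)
[OH-] = 3.236e-08 M

3.236e-08 M


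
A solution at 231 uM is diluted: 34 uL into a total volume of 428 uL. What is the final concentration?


C2 = C1 * V1 / V2
C2 = 231 * 34 / 428
C2 = 18.3505 uM

18.3505 uM


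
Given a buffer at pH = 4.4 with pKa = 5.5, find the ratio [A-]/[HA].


[A-]/[HA] = 10^(pH - pKa)
= 10^(4.4 - 5.5)
= 0.0794

0.0794


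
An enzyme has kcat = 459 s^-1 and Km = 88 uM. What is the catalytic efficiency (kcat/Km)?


Catalytic efficiency = kcat / Km
= 459 / 88
= 5.2159 uM^-1*s^-1

5.2159 uM^-1*s^-1


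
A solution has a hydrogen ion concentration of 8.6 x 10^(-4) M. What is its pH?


pH = -log10([H+])
pH = -log10(8.6 x 10^(-4))
pH = 3.0655

3.0655


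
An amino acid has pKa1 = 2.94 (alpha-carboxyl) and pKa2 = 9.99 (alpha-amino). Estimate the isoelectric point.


pI = (pKa1 + pKa2) / 2
pI = (2.94 + 9.99) / 2
pI = 6.465

6.465


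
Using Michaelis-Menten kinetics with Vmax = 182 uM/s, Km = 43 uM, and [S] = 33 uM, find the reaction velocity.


v = Vmax * [S] / (Km + [S])
v = 182 * 33 / (43 + 33)
v = 79.0263 uM/s

79.0263 uM/s


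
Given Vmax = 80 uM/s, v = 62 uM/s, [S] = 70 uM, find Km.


Km = [S] * (Vmax - v) / v
Km = 70 * (80 - 62) / 62
Km = 20.3226 uM

20.3226 uM


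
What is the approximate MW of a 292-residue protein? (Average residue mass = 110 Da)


MW = n_residues * 110 Da
MW = 292 * 110
MW = 32120 Da

32120 Da


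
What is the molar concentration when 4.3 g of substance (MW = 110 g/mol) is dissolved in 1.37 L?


C = (mass / MW) / volume
C = (4.3 / 110) / 1.37
C = 0.0285 M

0.0285 M


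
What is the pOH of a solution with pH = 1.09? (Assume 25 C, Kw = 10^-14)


pOH = 14 - pH
pOH = 14 - 1.09
pOH = 12.91

12.91


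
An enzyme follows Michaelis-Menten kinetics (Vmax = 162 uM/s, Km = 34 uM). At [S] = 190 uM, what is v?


v = Vmax * [S] / (Km + [S])
v = 162 * 190 / (34 + 190)
v = 137.4107 uM/s

137.4107 uM/s


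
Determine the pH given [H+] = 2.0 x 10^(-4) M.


pH = -log10([H+])
pH = -log10(2.0 x 10^(-4))
pH = 3.699

3.699


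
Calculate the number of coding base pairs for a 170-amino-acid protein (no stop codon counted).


Each amino acid = 1 codon = 3 bp
bp = 170 * 3 = 510 bp

510 bp


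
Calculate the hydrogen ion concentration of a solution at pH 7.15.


[H+] = 10^(-pH)
[H+] = 10^(-7.15)
[H+] = 7.079e-08 M

7.079e-08 M


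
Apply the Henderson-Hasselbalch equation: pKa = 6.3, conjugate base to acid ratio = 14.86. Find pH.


pH = pKa + log10([A-]/[HA])
pH = 6.3 + log10(14.86)
pH = 7.472

7.472


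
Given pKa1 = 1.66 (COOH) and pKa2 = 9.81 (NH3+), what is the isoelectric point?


pI = (pKa1 + pKa2) / 2
pI = (1.66 + 9.81) / 2
pI = 5.735

5.735


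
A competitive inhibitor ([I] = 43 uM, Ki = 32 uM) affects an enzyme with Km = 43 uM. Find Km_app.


Km_app = Km * (1 + [I]/Ki)
Km_app = 43 * (1 + 43/32)
Km_app = 100.7812 uM

100.7812 uM


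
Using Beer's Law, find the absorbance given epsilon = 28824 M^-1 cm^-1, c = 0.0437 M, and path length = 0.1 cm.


A = epsilon * c * l
A = 28824 * 0.0437 * 0.1
A = 125.9609

125.9609


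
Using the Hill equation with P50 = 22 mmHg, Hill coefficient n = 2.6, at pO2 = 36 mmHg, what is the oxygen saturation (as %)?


Y = pO2^n / (P50^n + pO2^n)
Y = 36^2.6 / (22^2.6 + 36^2.6)
Y = 78.25%

78.25%


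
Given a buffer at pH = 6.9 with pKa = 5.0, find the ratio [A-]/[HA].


[A-]/[HA] = 10^(pH - pKa)
= 10^(6.9 - 5.0)
= 79.4328

79.4328


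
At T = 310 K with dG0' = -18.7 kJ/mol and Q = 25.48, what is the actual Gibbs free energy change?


dG = dG0' + RT * ln(Q) / 1000
dG = -18.7 + 8.314 * 310 * ln(25.48) / 1000
dG = -10.3548 kJ/mol

-10.3548 kJ/mol


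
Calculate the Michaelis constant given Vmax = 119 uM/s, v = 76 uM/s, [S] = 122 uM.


Km = [S] * (Vmax - v) / v
Km = 122 * (119 - 76) / 76
Km = 69.0263 uM

69.0263 uM


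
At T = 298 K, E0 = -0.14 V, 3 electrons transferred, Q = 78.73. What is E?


E = E0 - (RT/nF) * ln(Q)
E = -0.14 - (8.314 * 298 / (3 * 96485)) * ln(78.73)
E = -0.1774 V

-0.1774 V


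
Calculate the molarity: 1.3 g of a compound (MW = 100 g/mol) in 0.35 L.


C = (mass / MW) / volume
C = (1.3 / 100) / 0.35
C = 0.0371 M

0.0371 M


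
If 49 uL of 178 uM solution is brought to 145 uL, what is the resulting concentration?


C2 = C1 * V1 / V2
C2 = 178 * 49 / 145
C2 = 60.1517 uM

60.1517 uM


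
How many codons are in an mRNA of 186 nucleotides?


codons = nucleotides / 3
codons = 186 / 3 = 62

62


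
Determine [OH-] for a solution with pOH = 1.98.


[OH-] = 10^(-pOH)
[OH-] = 10^(-1.98)
[OH-] = 0.0105 M

0.0105 M


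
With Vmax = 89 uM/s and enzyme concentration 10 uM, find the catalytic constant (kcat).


kcat = Vmax / [E]t
kcat = 89 / 10
kcat = 8.9 s^-1

8.9 s^-1


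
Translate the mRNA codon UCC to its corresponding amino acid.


Standard genetic code lookup.
Codon UCC -> Ser

Ser


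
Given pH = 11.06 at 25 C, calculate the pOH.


pOH = 14 - pH
pOH = 14 - 11.06
pOH = 2.94

2.94


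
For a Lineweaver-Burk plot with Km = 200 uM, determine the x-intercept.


x-intercept = -1/Km
= -1/200
= -0.005 1/uM

-0.005 1/uM


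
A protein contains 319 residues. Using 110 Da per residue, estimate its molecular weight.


MW = n_residues * 110 Da
MW = 319 * 110
MW = 35090 Da

35090 Da


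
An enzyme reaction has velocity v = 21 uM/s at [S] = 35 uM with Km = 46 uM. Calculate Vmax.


Vmax = v * (Km + [S]) / [S]
Vmax = 21 * (46 + 35) / 35
Vmax = 48.6 uM/s

48.6 uM/s


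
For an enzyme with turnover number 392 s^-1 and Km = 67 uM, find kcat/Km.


Catalytic efficiency = kcat / Km
= 392 / 67
= 5.8507 uM^-1*s^-1

5.8507 uM^-1*s^-1


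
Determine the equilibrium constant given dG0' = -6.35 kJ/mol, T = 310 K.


Keq = exp(-dG0 * 1000 / (R * T))
Keq = exp(-(-6.35) * 1000 / (8.314 * 310))
Keq = 11.7491

11.7491


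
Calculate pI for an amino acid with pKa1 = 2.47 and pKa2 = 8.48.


pI = (pKa1 + pKa2) / 2
pI = (2.47 + 8.48) / 2
pI = 5.475

5.475


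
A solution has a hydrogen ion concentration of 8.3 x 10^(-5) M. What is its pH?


pH = -log10([H+])
pH = -log10(8.3 x 10^(-5))
pH = 4.0809

4.0809


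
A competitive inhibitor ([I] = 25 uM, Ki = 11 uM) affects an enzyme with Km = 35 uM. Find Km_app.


Km_app = Km * (1 + [I]/Ki)
Km_app = 35 * (1 + 25/11)
Km_app = 114.5455 uM

114.5455 uM


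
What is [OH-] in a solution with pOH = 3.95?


[OH-] = 10^(-pOH)
[OH-] = 10^(-3.95)
[OH-] = 1.122e-04 M

1.122e-04 M


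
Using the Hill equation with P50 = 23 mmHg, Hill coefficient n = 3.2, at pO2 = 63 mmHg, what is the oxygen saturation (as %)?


Y = pO2^n / (P50^n + pO2^n)
Y = 63^3.2 / (23^3.2 + 63^3.2)
Y = 96.17%

96.17%


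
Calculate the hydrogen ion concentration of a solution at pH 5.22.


[H+] = 10^(-pH)
[H+] = 10^(-5.22)
[H+] = 6.026e-06 M

6.026e-06 M


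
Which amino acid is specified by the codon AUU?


Standard genetic code lookup.
Codon AUU -> Ile

Ile


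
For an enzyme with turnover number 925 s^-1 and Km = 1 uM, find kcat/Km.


Catalytic efficiency = kcat / Km
= 925 / 1
= 925.0 uM^-1*s^-1

925.0 uM^-1*s^-1


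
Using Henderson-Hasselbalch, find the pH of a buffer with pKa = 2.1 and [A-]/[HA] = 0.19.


pH = pKa + log10([A-]/[HA])
pH = 2.1 + log10(0.19)
pH = 1.3788

1.3788


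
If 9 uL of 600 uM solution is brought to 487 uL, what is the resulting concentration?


C2 = C1 * V1 / V2
C2 = 600 * 9 / 487
C2 = 11.0883 uM

11.0883 uM


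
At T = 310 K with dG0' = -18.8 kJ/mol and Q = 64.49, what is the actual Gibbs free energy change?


dG = dG0' + RT * ln(Q) / 1000
dG = -18.8 + 8.314 * 310 * ln(64.49) / 1000
dG = -8.0615 kJ/mol

-8.0615 kJ/mol


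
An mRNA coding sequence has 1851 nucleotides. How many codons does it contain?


codons = nucleotides / 3
codons = 1851 / 3 = 617

617


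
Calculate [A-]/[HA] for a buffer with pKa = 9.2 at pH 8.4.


[A-]/[HA] = 10^(pH - pKa)
= 10^(8.4 - 9.2)
= 0.1585

0.1585


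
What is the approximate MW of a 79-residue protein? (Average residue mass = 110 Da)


MW = n_residues * 110 Da
MW = 79 * 110
MW = 8690 Da

8690 Da


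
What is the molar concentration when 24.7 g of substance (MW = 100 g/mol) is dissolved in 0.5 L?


C = (mass / MW) / volume
C = (24.7 / 100) / 0.5
C = 0.494 M

0.494 M


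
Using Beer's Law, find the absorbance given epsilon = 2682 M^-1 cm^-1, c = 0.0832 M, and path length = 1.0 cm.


A = epsilon * c * l
A = 2682 * 0.0832 * 1.0
A = 223.1424

223.1424


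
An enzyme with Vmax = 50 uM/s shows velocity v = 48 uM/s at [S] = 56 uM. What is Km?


Km = [S] * (Vmax - v) / v
Km = 56 * (50 - 48) / 48
Km = 2.3333 uM

2.3333 uM


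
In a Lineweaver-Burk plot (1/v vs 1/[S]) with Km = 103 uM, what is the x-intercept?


x-intercept = -1/Km
= -1/103
= -0.0097 1/uM

-0.0097 1/uM


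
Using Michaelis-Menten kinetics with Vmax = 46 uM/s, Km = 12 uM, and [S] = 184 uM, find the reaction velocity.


v = Vmax * [S] / (Km + [S])
v = 46 * 184 / (12 + 184)
v = 43.1837 uM/s

43.1837 uM/s
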